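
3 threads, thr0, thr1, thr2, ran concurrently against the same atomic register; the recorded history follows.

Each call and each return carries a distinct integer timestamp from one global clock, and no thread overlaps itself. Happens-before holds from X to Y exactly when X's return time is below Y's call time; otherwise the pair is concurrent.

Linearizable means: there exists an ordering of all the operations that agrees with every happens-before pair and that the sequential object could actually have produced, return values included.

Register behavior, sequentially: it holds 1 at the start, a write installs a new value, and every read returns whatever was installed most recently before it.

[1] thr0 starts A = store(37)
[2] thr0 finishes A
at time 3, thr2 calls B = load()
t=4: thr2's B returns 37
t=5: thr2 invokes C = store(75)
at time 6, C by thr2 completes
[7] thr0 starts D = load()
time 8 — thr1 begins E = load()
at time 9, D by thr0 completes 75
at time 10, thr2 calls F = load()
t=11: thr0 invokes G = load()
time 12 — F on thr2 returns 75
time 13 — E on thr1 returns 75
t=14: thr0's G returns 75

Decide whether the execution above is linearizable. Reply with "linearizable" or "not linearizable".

one valid linearization: A, B, C, D, E, F, G
after step 1 (A store(37)): value 37
after step 2 (B load() → 37): value 37
after step 3 (C store(75)): value 75
after step 4 (D load() → 75): value 75
after step 5 (E load() → 75): value 75
after step 6 (F load() → 75): value 75
after step 7 (G load() → 75): value 75

linearizable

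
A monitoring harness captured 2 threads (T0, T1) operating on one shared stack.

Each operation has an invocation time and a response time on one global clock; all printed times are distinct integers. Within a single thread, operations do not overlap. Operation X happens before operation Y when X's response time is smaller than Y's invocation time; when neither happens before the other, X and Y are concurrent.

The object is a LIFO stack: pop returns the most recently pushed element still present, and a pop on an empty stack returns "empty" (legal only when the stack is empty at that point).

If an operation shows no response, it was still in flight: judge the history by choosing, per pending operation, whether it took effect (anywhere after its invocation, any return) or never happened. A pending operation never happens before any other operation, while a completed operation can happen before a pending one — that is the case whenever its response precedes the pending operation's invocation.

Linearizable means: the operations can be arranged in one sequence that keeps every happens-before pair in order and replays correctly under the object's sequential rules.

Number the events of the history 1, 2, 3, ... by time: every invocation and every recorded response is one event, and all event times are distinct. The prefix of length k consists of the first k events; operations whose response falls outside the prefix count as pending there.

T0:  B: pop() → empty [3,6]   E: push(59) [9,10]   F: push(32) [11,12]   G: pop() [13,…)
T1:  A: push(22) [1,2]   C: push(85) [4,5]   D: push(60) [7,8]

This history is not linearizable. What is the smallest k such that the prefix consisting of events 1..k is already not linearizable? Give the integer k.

6

one valid order for events 1..5 is A, B, C:
step 1: A push(22) — stack <22>
step 2: B pop() (pending, included) — stack <>
step 3: C push(85) — stack <85>
event 6 — B's response, time 6 — after it, nothing linearizes
e.g. A, B, C: illegal at step 2, since B pop() → empty cannot apply there
e.g. A, C, B: illegal at step 3, since B pop() → empty cannot apply there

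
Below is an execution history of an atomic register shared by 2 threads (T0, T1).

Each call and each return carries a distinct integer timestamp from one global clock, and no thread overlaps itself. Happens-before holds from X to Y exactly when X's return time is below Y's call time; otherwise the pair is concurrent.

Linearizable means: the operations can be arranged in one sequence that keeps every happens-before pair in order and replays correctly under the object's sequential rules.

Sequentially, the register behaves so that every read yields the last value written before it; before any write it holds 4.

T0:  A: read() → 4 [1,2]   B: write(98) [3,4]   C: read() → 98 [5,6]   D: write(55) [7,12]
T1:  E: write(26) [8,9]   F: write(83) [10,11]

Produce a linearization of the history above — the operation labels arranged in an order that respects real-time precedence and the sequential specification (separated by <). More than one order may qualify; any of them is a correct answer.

step 1: A read() → 4 — value 4
step 2: B write(98) — value 98
step 3: C read() → 98 — value 98
step 4: D write(55) — value 55
step 5: E write(26) — value 26
step 6: F write(83) — value 83

A < B < C < D < E < F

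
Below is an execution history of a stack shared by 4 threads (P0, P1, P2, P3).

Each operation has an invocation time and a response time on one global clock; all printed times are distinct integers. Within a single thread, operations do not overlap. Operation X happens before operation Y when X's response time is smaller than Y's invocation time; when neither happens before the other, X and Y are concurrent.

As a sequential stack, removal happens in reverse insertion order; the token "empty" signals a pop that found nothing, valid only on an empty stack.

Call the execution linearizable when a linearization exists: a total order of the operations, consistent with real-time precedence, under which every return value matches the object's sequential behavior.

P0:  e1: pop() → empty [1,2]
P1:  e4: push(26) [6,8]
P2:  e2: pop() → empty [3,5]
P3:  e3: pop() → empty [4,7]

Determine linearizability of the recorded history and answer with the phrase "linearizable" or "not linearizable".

witness order: e1, e2, e3, e4
1. e1 pop() → empty, leaving stack <>
2. e2 pop() → empty, leaving stack <>
3. e3 pop() → empty, leaving stack <>
4. e4 push(26), leaving stack <26>

linearizable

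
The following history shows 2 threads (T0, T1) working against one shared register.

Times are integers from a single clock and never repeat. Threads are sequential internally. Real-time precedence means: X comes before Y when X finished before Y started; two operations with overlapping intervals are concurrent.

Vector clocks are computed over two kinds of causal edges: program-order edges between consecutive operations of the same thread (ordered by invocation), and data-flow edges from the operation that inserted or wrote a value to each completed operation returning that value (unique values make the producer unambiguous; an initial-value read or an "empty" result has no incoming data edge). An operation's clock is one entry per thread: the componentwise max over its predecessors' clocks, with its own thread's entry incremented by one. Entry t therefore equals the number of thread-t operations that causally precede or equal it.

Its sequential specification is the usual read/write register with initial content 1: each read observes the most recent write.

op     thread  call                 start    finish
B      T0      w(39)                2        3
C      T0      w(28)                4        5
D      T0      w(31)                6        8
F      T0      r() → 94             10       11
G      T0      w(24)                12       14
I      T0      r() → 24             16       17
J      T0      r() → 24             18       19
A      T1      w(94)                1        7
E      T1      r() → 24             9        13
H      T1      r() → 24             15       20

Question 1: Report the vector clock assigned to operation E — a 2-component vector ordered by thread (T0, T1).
(5, 2)

no predecessors for A (invoked 1): T1 increments from zero → (0, 1)
no predecessors for B (invoked 2): T0 increments from zero → (1, 0)
from VC(B)=(1, 0), C (invoked 4) maxes components and bumps T0 → (2, 0)
from VC(C)=(2, 0), D (invoked 6) maxes components and bumps T0 → (3, 0)
from VC(A)=(0, 1), VC(D)=(3, 0), F (invoked 10) maxes components and bumps T0 → (4, 1)
from VC(F)=(4, 1), G (invoked 12) maxes components and bumps T0 → (5, 1)
from VC(A)=(0, 1), VC(G)=(5, 1), E (invoked 9) maxes components and bumps T1 → (5, 2)
from VC(G)=(5, 1), I (invoked 16) maxes components and bumps T0 → (6, 1)
from VC(E)=(5, 2), VC(G)=(5, 1), H (invoked 15) maxes components and bumps T1 → (5, 3)
from VC(G)=(5, 1), VC(I)=(6, 1), J (invoked 18) maxes components and bumps T0 → (7, 1)
target: VC(E) = (5, 2)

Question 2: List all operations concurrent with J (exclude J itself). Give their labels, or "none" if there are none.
H

concurrent with J ([18,19]): every op whose interval crosses 18..19
A [1,7]: before
B [2,3]: before
C [4,5]: before
D [6,8]: before
E [9,13]: before
F [10,11]: before
G [12,14]: before
H [15,20]: concurrent
I [16,17]: before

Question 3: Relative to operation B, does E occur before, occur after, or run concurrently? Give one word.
after

E spans [9,13], B spans [2,3]
resp(B)=3 < inv(E)=9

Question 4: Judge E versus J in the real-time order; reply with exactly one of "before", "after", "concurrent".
before

E spans [9,13], J spans [18,19]
resp(E)=13 < inv(J)=18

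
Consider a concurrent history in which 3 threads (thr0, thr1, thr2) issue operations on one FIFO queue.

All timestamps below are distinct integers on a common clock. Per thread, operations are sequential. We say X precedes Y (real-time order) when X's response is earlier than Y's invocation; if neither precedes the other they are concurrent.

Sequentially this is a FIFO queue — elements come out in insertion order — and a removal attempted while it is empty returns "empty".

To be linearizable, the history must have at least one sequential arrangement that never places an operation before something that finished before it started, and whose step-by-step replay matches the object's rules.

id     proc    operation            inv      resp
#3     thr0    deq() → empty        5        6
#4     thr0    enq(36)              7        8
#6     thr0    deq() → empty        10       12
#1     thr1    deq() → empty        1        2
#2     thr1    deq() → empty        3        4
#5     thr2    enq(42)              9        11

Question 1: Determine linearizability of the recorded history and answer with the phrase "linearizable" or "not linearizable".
through event 11 a valid linearization exists; event 12 (#6 responding at time 12) ends that
all 2 real-time-respecting orders fail — 6 completed FIFO queue operations, no legal replay
one such order, #1, #2, #3, #4, #5, #6, breaks at step 6 where #6 deq() → empty is illegal
one such order, #1, #2, #3, #4, #6, #5, breaks at step 5 where #6 deq() → empty is illegal

not linearizable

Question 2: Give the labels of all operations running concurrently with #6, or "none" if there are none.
Answer: #5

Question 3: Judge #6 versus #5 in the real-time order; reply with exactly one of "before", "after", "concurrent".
Answer: concurrent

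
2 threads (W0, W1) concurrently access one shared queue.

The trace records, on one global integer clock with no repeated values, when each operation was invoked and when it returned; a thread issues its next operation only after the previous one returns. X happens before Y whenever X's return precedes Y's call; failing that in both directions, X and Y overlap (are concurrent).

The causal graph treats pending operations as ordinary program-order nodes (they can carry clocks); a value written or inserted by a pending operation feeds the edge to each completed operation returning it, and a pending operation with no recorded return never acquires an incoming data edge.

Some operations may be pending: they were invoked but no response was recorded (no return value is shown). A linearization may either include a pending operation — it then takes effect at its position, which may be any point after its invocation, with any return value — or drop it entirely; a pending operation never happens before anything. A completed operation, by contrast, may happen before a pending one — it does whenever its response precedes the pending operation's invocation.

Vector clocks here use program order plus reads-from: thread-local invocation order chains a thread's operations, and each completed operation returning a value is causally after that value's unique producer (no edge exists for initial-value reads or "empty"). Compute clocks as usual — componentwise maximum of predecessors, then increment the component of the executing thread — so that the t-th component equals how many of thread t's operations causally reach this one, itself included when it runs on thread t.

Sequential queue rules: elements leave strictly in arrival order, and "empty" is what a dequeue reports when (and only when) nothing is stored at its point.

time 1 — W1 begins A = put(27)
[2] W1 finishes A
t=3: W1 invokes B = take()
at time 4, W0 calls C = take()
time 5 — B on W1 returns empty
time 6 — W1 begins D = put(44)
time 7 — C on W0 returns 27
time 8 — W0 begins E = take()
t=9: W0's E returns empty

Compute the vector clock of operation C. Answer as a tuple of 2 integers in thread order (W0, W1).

(1, 1)

no predecessors for A (invoked 1): W1 increments from zero → (0, 1)
B (invocation 3): componentwise max over VC(A)=(0, 1), +1 at W1, giving (0, 2)
C (invocation 4): componentwise max over VC(A)=(0, 1), +1 at W0, giving (1, 1)
D (invocation 6): componentwise max over VC(B)=(0, 2), +1 at W1, giving (0, 3)
E (invocation 8): componentwise max over VC(C)=(1, 1), +1 at W0, giving (2, 1)
target: VC(C) = (1, 1)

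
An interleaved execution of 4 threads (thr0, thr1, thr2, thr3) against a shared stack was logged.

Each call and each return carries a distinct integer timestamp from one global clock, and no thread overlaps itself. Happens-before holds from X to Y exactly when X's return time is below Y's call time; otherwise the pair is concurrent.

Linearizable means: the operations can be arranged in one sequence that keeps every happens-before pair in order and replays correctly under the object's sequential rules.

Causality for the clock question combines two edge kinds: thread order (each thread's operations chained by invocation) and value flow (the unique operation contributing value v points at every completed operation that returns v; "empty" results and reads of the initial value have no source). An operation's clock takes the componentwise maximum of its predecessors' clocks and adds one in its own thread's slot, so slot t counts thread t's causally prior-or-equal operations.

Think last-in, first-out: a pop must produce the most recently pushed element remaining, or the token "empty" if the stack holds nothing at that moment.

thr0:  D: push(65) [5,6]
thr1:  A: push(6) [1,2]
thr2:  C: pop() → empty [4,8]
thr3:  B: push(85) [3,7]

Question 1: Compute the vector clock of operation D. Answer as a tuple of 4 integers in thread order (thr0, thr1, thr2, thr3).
Answer: (1, 0, 0, 0)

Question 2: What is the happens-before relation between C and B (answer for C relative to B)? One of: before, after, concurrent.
Answer: concurrent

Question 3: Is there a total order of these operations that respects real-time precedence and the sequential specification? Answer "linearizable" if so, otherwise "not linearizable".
already the first 8 events (up to C's response at time 8) admit no linearization; the first 7 still do
checked exhaustively: 6 real-time-consistent orders of 4 completed operations, zero legal stack replays
take A, B, C, D: step 3 already fails, because C pop() → empty cannot occur there
take A, B, D, C: step 4 already fails, because C pop() → empty cannot occur there

not linearizable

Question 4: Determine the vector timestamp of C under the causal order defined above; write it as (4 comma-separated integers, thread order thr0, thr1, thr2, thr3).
Answer: (0, 0, 1, 0)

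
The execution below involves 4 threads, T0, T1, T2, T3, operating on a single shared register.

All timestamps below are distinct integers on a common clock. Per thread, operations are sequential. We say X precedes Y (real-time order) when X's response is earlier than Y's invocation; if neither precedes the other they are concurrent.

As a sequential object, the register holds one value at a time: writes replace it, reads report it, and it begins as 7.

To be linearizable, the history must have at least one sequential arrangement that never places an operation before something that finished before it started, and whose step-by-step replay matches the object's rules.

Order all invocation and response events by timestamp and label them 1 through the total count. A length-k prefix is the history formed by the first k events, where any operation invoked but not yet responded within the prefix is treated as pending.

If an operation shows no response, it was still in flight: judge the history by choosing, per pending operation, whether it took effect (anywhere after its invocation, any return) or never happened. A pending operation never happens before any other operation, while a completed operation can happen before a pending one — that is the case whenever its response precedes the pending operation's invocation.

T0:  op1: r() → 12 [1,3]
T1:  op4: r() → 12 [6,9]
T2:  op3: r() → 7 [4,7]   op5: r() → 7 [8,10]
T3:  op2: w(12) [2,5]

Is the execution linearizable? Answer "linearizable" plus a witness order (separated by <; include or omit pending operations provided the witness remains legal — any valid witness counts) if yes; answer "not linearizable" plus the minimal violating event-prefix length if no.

prefix check: 1..6 passes, 1..7 fails once op3's time-7 response joins
all 3 real-time-respecting orders fail — 3 completed register operations, no legal replay
completion choices over the 1 pending operation (op4) were checked; none helps
sample order op1, op2, op3 (pending dropped) stalls at step 1 — op1 r() → 12 has no legal effect
sample order op1, op3, op2 (pending dropped) stalls at step 1 — op1 r() → 12 has no legal effect

not linearizable — minimal violating prefix: 7 events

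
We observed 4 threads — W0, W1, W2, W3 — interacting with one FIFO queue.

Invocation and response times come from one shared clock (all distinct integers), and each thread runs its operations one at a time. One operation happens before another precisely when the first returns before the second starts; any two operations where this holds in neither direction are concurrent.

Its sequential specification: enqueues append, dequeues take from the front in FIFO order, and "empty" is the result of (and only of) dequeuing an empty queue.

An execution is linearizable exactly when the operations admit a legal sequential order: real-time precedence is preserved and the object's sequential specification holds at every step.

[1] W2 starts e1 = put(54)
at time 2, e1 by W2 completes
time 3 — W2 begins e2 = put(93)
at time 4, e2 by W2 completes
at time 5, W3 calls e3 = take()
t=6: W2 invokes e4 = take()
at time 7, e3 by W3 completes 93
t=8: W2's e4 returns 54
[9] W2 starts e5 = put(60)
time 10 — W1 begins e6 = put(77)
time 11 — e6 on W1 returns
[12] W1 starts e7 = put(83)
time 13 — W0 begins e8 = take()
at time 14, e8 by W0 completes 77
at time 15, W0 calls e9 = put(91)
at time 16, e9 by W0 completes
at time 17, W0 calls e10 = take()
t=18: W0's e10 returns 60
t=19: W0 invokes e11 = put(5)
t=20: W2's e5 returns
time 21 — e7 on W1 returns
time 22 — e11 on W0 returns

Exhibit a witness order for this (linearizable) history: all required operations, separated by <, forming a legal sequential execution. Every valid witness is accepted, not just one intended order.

after step 1 (e1 put(54)): queue <54>
after step 2 (e2 put(93)): queue <54,93>
after step 3 (e4 take() → 54): queue <93>
after step 4 (e3 take() → 93): queue <>
after step 5 (e6 put(77)): queue <77>
after step 6 (e5 put(60)): queue <77,60>
after step 7 (e7 put(83)): queue <77,60,83>
after step 8 (e8 take() → 77): queue <60,83>
after step 9 (e9 put(91)): queue <60,83,91>
after step 10 (e10 take() → 60): queue <83,91>
after step 11 (e11 put(5)): queue <83,91,5>

e1 < e2 < e4 < e3 < e6 < e5 < e7 < e8 < e9 < e10 < e11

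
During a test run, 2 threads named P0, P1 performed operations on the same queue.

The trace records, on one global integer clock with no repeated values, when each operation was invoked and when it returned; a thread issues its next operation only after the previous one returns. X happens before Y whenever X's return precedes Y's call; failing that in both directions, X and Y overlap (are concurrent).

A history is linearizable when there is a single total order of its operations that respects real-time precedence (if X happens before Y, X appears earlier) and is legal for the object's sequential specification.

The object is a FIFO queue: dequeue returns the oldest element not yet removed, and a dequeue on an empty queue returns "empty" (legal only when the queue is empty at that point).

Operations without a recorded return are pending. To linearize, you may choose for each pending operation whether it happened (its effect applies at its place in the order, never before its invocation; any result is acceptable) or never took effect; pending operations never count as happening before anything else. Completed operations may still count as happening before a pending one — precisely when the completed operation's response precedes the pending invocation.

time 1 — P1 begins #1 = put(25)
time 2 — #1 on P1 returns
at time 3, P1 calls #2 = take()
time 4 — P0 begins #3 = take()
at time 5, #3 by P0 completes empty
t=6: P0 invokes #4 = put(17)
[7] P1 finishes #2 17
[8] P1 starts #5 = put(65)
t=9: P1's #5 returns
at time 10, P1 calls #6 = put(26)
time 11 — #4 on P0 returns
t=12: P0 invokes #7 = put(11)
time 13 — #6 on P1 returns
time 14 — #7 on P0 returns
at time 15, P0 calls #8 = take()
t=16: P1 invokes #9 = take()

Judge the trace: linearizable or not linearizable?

not linearizable

the violation lands at event 7, #2's response at time 7: events 1..6 linearize, events 1..7 do not
2 orders of the 3 completed queue ops respect real time; none is legal
completion choices over the 1 pending operation (#4) were checked; none helps
for example #1, #2, #3 (pending dropped) fails at step 2: #2 take() → 17 is not legal there
for example #1, #3, #2 (pending dropped) fails at step 2: #3 take() → empty is not legal there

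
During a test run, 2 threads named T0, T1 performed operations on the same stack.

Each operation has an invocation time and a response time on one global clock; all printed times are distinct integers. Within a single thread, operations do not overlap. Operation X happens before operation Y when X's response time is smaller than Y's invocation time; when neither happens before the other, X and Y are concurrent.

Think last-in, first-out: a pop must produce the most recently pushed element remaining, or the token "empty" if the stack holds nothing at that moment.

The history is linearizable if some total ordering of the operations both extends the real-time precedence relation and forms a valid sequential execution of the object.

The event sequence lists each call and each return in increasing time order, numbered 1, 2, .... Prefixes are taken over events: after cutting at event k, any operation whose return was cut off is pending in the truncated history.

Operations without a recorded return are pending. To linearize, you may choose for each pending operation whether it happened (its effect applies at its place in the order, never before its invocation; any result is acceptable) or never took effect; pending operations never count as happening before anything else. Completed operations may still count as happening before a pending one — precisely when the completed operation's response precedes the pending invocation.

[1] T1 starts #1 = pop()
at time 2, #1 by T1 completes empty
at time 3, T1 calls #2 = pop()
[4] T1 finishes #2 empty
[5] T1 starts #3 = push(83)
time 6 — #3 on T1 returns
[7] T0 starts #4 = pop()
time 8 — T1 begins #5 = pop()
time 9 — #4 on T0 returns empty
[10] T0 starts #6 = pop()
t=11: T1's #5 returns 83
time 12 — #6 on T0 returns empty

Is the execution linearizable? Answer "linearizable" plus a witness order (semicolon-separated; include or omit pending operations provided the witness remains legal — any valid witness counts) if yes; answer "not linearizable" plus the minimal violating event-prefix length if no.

linearizable — witness: #1; #2; #3; #5; #4; #6

1. #1 pop() → empty, leaving stack <>
2. #2 pop() → empty, leaving stack <>
3. #3 push(83), leaving stack <83>
4. #5 pop() → 83, leaving stack <>
5. #4 pop() → empty, leaving stack <>
6. #6 pop() → empty, leaving stack <>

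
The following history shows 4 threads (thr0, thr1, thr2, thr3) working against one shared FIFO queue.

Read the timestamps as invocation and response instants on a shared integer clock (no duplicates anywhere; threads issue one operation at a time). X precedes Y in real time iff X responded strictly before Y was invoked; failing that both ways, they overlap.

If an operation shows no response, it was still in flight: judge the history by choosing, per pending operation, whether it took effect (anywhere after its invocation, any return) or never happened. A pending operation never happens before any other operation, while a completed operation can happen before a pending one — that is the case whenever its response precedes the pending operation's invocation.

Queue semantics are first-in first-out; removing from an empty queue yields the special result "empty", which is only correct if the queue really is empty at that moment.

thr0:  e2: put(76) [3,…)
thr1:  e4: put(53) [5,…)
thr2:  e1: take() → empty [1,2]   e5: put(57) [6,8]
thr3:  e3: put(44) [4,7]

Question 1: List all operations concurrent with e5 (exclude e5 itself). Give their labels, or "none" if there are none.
Answer: e2, e3, e4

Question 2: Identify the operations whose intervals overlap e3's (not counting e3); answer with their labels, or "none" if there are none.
Answer: e2, e4, e5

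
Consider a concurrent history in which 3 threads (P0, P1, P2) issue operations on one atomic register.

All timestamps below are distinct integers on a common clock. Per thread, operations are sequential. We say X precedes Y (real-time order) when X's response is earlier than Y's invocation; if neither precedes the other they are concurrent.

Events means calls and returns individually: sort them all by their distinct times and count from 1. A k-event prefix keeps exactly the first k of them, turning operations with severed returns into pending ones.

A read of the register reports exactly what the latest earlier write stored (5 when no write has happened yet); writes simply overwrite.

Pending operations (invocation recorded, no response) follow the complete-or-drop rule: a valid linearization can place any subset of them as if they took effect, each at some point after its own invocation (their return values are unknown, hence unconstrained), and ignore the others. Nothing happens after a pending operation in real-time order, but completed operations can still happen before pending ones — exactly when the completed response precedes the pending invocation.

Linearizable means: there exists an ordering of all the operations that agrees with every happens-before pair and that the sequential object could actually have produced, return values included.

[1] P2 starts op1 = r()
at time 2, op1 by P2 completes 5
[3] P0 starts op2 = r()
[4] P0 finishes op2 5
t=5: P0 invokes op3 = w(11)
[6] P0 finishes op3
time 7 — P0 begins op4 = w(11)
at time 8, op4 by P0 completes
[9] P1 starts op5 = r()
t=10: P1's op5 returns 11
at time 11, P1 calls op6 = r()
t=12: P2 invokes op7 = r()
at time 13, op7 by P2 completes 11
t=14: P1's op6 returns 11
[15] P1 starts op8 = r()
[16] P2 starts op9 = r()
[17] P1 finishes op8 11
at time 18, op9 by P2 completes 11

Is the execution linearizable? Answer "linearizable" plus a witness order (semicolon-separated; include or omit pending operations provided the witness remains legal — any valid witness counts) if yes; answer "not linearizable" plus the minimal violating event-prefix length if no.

1. op1 r() → 5, leaving value 5
2. op2 r() → 5, leaving value 5
3. op3 w(11), leaving value 11
4. op4 w(11), leaving value 11
5. op5 r() → 11, leaving value 11
6. op6 r() → 11, leaving value 11
7. op7 r() → 11, leaving value 11
8. op8 r() → 11, leaving value 11
9. op9 r() → 11, leaving value 11

linearizable — witness: op1; op2; op3; op4; op5; op6; op7; op8; op9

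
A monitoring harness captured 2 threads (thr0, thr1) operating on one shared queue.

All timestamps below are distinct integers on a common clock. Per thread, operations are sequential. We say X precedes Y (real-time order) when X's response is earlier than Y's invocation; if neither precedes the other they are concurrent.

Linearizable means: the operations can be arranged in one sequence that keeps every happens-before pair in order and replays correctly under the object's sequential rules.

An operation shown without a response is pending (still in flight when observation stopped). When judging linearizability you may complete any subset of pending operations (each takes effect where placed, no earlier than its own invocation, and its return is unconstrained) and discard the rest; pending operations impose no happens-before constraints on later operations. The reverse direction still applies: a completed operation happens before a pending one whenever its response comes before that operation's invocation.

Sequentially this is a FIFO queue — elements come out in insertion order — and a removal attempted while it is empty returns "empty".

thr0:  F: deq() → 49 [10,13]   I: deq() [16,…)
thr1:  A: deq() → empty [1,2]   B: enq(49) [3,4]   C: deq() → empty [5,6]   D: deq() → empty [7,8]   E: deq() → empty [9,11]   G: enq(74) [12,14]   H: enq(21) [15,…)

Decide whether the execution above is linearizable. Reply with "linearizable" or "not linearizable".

already the first 6 events (up to C's response at time 6) admit no linearization; the first 5 still do
the sole real-time-consistent order of 3 completed operations fails the queue replay
for example A, B, C fails at step 3: C deq() → empty is not legal there

not linearizable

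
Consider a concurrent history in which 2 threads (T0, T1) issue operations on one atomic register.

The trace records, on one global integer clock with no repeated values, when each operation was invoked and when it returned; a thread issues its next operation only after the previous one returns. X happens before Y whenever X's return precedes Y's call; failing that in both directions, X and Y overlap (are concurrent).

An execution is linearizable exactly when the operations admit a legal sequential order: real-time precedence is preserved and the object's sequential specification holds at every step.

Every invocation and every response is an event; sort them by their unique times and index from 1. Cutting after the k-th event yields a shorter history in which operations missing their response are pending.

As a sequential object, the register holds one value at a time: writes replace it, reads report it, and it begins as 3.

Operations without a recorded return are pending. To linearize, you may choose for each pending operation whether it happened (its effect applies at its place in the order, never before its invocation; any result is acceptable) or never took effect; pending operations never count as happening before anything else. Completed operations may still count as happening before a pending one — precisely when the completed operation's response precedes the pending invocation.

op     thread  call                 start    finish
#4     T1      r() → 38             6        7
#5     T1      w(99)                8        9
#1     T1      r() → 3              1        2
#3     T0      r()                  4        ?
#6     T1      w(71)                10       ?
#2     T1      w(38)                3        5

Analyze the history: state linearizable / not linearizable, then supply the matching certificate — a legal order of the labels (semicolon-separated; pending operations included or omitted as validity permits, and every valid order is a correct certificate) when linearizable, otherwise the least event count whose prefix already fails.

step 1: #1 r() → 3 — value 3
step 2: #2 w(38) — value 38
step 3: #3 r() (pending, included) — value 38
step 4: #4 r() → 38 — value 38
step 5: #5 w(99) — value 99

linearizable — witness: #1; #2; #3; #4; #5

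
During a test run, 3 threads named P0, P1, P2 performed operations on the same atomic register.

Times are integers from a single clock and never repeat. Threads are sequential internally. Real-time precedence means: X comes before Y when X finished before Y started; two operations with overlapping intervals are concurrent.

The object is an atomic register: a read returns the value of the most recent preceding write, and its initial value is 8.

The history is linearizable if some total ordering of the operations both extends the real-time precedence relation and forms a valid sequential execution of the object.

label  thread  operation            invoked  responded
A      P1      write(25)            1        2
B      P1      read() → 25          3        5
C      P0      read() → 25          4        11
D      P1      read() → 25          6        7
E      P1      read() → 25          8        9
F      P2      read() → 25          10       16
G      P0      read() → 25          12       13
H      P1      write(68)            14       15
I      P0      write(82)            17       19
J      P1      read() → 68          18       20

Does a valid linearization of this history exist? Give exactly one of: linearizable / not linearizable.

witness order: A, B, C, D, E, F, G, H, J, I
after step 1 (A write(25)): value 25
after step 2 (B read() → 25): value 25
after step 3 (C read() → 25): value 25
after step 4 (D read() → 25): value 25
after step 5 (E read() → 25): value 25
after step 6 (F read() → 25): value 25
after step 7 (G read() → 25): value 25
after step 8 (H write(68)): value 68
after step 9 (J read() → 68): value 68
after step 10 (I write(82)): value 82

linearizable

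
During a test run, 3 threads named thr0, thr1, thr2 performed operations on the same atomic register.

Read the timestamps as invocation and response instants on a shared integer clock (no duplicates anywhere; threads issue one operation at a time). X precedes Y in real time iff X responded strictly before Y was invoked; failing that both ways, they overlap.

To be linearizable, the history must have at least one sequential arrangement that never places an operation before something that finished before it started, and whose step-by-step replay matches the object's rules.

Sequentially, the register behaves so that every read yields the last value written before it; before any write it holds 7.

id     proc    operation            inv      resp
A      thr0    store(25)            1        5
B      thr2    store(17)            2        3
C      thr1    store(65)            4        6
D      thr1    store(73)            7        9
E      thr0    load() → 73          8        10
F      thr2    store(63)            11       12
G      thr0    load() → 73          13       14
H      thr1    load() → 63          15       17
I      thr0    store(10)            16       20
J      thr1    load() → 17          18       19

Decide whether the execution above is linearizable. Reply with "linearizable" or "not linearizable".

the violation lands at event 14, G's response at time 14: events 1..13 linearize, events 1..14 do not
real-time-consistent orders of the 7 completed operations: 6 — all fail the atomic register replay
take A, B, C, D, E, F, G: step 7 already fails, because G load() → 73 cannot occur there
take A, B, C, E, D, F, G: step 4 already fails, because E load() → 73 cannot occur there

not linearizable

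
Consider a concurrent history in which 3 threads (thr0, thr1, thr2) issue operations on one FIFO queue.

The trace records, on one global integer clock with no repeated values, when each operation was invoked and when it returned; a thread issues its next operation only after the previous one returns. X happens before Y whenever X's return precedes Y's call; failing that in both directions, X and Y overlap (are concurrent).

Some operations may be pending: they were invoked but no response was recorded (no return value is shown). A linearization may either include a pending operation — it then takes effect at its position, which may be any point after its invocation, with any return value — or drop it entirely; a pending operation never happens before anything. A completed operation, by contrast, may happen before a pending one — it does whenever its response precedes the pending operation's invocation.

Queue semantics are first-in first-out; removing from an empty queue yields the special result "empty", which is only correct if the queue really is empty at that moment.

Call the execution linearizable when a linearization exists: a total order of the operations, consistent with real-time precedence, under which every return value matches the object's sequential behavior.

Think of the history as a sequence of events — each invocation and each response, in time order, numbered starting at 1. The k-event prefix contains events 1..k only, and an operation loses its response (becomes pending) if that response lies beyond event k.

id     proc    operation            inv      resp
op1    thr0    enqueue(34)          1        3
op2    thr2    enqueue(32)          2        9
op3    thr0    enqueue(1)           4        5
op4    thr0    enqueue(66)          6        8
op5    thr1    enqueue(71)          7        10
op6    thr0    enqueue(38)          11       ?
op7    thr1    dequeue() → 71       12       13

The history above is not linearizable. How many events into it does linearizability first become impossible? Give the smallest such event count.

one valid order for events 1..12 is op1, op2, op3, op4, op5:
after step 1 (op1 enqueue(34)): queue <34>
after step 2 (op2 enqueue(32)): queue <34,32>
after step 3 (op3 enqueue(1)): queue <34,32,1>
after step 4 (op4 enqueue(66)): queue <34,32,1,66>
after step 5 (op5 enqueue(71)): queue <34,32,1,66,71>
include event 13 — op7 responding at 13 — and every candidate order breaks
completion choices over the 1 pending operation (op6) were checked; none helps
take op1, op2, op3, op4, op5, op7 (pending dropped): step 6 already fails, because op7 dequeue() → 71 cannot occur there
take op1, op2, op3, op5, op4, op7 (pending dropped): step 6 already fails, because op7 dequeue() → 71 cannot occur there

13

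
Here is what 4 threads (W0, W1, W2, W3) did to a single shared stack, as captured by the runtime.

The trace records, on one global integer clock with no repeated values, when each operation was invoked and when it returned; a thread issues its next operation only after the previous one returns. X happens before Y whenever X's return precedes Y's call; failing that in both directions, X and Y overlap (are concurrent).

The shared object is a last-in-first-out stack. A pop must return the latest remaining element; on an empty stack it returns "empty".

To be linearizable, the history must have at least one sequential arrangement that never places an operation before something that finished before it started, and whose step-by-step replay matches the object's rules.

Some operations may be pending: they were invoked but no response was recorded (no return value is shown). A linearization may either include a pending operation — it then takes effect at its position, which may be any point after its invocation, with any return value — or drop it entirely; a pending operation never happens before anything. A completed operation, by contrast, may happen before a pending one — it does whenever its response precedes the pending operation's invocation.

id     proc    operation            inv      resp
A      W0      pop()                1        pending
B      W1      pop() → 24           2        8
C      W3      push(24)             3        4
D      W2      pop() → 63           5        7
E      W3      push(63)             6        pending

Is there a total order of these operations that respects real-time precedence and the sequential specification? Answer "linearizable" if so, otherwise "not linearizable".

one valid linearization: A, C, B, E, D
1. A pop() (pending, included), leaving stack <>
2. C push(24), leaving stack <24>
3. B pop() → 24, leaving stack <>
4. E push(63) (pending, included), leaving stack <63>
5. D pop() → 63, leaving stack <>

linearizable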